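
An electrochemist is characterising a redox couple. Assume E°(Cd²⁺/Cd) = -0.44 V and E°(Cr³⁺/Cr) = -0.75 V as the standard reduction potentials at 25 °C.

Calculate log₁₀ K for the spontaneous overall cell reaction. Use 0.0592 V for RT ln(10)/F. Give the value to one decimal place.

31.4

Cathode: Cd²⁺/Cd; anode: Cr³⁺/Cr. E°cell = +0.31 V, n = 6.
log K = nE°cell / 0.0592 = (6)(+0.31) / 0.0592 = 31.4.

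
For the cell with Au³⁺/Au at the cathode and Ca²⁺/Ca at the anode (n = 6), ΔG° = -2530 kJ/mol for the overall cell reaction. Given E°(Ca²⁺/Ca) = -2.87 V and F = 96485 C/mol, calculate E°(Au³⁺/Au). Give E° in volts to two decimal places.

+1.50 V

E°cell = −ΔG°/(nF) = −(-2530×10³)/((6)(96485)) = +4.370 V.
Since Au³⁺/Au is the cathode and Ca²⁺/Ca the anode, E°cell = E°(Au³⁺/Au) − E°(Ca²⁺/Ca).
So E°(Au³⁺/Au) = E°cell + E°(Ca²⁺/Ca) = +4.370 + (-2.87) = +1.50 V.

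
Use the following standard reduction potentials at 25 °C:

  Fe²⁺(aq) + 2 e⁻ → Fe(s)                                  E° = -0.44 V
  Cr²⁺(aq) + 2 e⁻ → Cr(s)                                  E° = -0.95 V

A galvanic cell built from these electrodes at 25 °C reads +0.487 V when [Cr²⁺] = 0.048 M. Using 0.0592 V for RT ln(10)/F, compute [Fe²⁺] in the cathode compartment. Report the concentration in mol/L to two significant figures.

Fe²⁺/Fe is the cathode, Cr²⁺/Cr the anode: E°cell = +0.51 V, n = 2.
Overall reaction: Fe²⁺(aq) + Cr(s) → Fe(s) + Cr²⁺(aq); Q = [Cr²⁺]^1/[Fe²⁺]^1.
From E = E° − (0.0592/n) log Q: log Q = (E° − E)·n/0.0592 = (+0.51 − (+0.487))·2/0.0592 = 0.7770.
So 1·log[Fe²⁺] = 1·log(0.048) − log Q = -1.3188 − (0.7770) = -2.0958; [Fe²⁺] = 10^(-2.0958) ≈ 0.0080 M.

0.0080 M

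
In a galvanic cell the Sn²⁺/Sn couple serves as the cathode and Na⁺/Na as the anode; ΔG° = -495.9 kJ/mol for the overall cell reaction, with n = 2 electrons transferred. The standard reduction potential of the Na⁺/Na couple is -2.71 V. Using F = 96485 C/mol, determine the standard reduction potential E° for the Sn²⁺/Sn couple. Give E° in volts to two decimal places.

E°cell = −ΔG°/(nF) = −(-495.9×10³)/((2)(96485)) = +2.570 V.
Since Sn²⁺/Sn is the cathode and Na⁺/Na the anode, E°cell = E°(Sn²⁺/Sn) − E°(Na⁺/Na).
So E°(Sn²⁺/Sn) = E°cell + E°(Na⁺/Na) = +2.570 + (-2.71) = -0.14 V.

-0.14 V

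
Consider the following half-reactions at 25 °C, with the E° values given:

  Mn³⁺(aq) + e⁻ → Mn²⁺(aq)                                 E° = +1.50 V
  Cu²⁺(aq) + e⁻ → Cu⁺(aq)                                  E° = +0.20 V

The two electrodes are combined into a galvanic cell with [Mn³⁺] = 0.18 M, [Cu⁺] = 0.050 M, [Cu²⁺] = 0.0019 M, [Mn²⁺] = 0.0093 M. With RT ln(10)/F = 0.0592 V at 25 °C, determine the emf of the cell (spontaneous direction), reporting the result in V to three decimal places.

Mn³⁺/Mn²⁺ is the cathode (higher E°), Cu²⁺/Cu⁺ the anode: E°cell = +1.50 − (+0.20) = +1.30 V, n = 1.
Overall: Mn³⁺(aq) + Cu⁺(aq) → Mn²⁺(aq) + Cu²⁺(aq)
Q = [Mn²⁺]·[Cu²⁺] / ([Mn³⁺]·[Cu⁺]); log Q = -2.707.
E = E° − (0.0592/n) log Q = +1.30 − (0.0592/1)(-2.707) = +1.460 V.

+1.460 V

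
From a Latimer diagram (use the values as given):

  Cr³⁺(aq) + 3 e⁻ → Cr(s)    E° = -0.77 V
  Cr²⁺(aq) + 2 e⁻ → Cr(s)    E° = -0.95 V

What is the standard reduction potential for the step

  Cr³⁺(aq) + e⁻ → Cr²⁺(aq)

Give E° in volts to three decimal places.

Sequential free energies add, so n₃E°₃ = n₁E°₁ + n₂E°₂.
With n₃ = 3, and the known step contributing 2×(-0.95) V, the unknown satisfies 1·E° = 3×(-0.77) − 2×(-0.95) = -0.410.
E° = -0.410 / 1 = -0.410 V.

-0.410 V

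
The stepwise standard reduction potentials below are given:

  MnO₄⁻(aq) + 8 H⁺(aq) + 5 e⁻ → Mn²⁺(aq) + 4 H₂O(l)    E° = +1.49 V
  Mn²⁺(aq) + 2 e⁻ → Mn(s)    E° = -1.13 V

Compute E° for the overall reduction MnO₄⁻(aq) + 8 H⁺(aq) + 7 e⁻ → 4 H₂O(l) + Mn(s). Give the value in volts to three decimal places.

Since ΔG° = −nFE° is additive over sequential reductions, n₃E°₃ = n₁E°₁ + n₂E°₂.
E°₃ = (5×+1.49 + 2×-1.13) / 7 = (+5.190) / 7 = +0.741 V.

+0.741 V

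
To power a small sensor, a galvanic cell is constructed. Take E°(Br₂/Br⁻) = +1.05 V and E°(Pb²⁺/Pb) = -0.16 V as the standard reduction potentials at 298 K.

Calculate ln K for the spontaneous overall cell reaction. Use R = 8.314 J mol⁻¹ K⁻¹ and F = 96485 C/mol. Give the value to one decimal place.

94.2

Cathode: Br₂/Br⁻; anode: Pb²⁺/Pb. E°cell = (+1.05) − (-0.16) = +1.21 V, with n = 2.
ΔG° = −nFE° = −RT ln K, so ln K = nFE°/(RT) = (2)(96485)(+1.21) / ((8.314)(298)) = 94.243.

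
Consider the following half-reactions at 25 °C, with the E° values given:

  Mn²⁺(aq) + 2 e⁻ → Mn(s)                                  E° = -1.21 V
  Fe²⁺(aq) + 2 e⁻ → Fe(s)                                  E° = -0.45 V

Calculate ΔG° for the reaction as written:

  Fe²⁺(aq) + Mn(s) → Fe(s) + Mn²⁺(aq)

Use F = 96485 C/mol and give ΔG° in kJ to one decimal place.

-146.7 kJ

As written, Fe²⁺/Fe is reduced (cathode) and Mn²⁺/Mn is oxidised (anode), so E°cell = (-0.45) − (-1.21) = +0.76 V.
Balancing electrons gives n = 2.
ΔG° = −nFE° = −(2)(96485)(+0.76) = -146,657 J = -146.7 kJ.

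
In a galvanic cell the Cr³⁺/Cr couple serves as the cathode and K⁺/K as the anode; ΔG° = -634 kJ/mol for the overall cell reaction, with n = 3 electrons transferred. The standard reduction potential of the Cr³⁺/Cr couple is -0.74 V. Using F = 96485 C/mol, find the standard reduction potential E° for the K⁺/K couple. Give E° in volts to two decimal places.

E°cell = −ΔG°/(nF) = −(-634×10³)/((3)(96485)) = +2.190 V.
Since Cr³⁺/Cr is the cathode and K⁺/K the anode, E°cell = E°(Cr³⁺/Cr) − E°(K⁺/K).
So E°(K⁺/K) = E°(Cr³⁺/Cr) − E°cell = (-0.74) − (+2.190) = -2.93 V.

-2.93 V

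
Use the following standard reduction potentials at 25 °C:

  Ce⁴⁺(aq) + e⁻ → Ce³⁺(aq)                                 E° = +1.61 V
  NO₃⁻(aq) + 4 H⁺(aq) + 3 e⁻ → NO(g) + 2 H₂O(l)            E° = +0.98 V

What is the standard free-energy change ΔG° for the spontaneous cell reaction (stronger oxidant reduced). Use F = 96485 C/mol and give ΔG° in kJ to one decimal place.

Ce⁴⁺/Ce³⁺ (E° = +1.61 V) is the cathode; NO₃⁻/NO (E° = +0.98 V) is the anode, so E°cell = +0.63 V.
Balancing electrons gives n = 3 (lcm of 1 and 3).
ΔG° = −nFE° = −(3)(96485)(+0.63) = -182,357 J = -182.4 kJ.

-182.4 kJ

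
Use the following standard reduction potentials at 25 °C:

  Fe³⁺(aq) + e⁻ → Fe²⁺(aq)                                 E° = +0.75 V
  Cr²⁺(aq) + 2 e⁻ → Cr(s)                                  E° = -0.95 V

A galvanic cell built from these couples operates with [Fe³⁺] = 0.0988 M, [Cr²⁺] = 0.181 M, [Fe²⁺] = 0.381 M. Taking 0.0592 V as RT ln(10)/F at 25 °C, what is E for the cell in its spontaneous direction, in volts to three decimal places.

+1.687 V

Fe³⁺/Fe²⁺ is the cathode (higher E°), Cr²⁺/Cr the anode: E°cell = +0.75 − (-0.95) = +1.70 V, n = 2.
Overall: 2 Fe³⁺(aq) + Cr(s) → 2 Fe²⁺(aq) + Cr²⁺(aq)
Q = [Fe²⁺]^2·[Cr²⁺] / ([Fe³⁺]^2); log Q = 0.430.
E = E° − (0.0592/n) log Q = +1.70 − (0.0592/2)(0.430) = +1.687 V.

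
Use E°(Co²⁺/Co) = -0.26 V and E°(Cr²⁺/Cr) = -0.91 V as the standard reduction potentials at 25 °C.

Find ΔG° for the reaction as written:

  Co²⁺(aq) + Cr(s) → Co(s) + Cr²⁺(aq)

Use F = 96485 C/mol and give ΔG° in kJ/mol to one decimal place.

-125.4 kJ/mol

As written, Co²⁺/Co is reduced (cathode) and Cr²⁺/Cr is oxidised (anode), so E°cell = (-0.26) − (-0.91) = +0.65 V.
Balancing electrons gives n = 2.
ΔG° = −nFE° = −(2)(96485)(+0.65) = -125,430 J = -125.4 kJ/mol.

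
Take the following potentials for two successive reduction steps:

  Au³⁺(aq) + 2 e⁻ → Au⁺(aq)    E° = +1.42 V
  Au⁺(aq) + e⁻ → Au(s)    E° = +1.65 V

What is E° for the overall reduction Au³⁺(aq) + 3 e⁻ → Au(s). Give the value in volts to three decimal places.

+1.497 V

Since ΔG° = −nFE° is additive over sequential reductions, n₃E°₃ = n₁E°₁ + n₂E°₂.
E°₃ = (2×+1.42 + 1×+1.65) / 3 = (+4.490) / 3 = +1.497 V.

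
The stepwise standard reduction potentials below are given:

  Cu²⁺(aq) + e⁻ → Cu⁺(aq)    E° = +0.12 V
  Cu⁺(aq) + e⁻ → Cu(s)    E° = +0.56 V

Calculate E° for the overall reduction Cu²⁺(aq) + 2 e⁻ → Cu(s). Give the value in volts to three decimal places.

+0.340 V

Since ΔG° = −nFE° is additive over sequential reductions, n₃E°₃ = n₁E°₁ + n₂E°₂.
E°₃ = (1×+0.12 + 1×+0.56) / 2 = (+0.680) / 2 = +0.340 V.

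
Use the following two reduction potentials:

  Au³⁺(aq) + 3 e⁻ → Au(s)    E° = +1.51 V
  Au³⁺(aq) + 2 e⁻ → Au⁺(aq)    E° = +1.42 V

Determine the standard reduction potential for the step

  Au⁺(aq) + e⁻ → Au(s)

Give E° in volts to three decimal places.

Sequential free energies add, so n₃E°₃ = n₁E°₁ + n₂E°₂.
With n₃ = 3, and the known step contributing 2×(+1.42) V, the unknown satisfies 1·E° = 3×(+1.51) − 2×(+1.42) = +1.690.
E° = +1.690 / 1 = +1.690 V.

+1.690 V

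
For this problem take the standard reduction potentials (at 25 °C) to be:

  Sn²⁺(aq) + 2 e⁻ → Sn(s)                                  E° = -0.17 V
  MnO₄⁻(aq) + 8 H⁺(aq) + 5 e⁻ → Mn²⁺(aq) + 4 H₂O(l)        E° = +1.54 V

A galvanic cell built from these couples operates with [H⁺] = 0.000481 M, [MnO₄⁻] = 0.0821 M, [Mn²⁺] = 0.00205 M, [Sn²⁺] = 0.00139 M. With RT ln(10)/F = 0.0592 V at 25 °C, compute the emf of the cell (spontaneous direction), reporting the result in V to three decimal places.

MnO₄⁻/Mn²⁺ is the cathode (higher E°), Sn²⁺/Sn the anode: E°cell = +1.54 − (-0.17) = +1.71 V, n = 10.
Overall: 2 MnO₄⁻(aq) + 16 H⁺(aq) + 5 Sn(s) → 2 Mn²⁺(aq) + 8 H₂O(l) + 5 Sn²⁺(aq)
Q = [Mn²⁺]^2·[Sn²⁺]^5 / ([MnO₄⁻]^2·[H⁺]^16); log Q = 35.596.
E = E° − (0.0592/n) log Q = +1.71 − (0.0592/10)(35.596) = +1.499 V.

+1.499 V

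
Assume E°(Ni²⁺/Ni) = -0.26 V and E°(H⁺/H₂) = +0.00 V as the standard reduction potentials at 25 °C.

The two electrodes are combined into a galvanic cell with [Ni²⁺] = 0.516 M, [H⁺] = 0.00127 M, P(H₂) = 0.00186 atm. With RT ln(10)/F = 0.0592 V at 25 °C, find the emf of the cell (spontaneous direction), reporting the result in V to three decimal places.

+0.178 V

H⁺/H₂ is the cathode (higher E°), Ni²⁺/Ni the anode: E°cell = +0.00 − (-0.26) = +0.26 V, n = 2.
Overall: 2 H⁺(aq) + Ni(s) → H₂(g) + Ni²⁺(aq)
Q = P(H₂)·[Ni²⁺] / ([H⁺]^2); log Q = 2.775.
E = E° − (0.0592/n) log Q = +0.26 − (0.0592/2)(2.775) = +0.178 V.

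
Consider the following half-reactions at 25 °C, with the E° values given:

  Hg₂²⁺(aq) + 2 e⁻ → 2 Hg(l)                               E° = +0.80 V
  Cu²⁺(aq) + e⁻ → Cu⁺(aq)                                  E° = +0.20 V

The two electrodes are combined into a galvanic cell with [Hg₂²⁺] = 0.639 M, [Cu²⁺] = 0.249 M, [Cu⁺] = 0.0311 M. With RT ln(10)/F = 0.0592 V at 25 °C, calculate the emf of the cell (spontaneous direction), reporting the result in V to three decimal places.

Hg₂²⁺/Hg is the cathode (higher E°), Cu²⁺/Cu⁺ the anode: E°cell = +0.80 − (+0.20) = +0.60 V, n = 2.
Overall: Hg₂²⁺(aq) + 2 Cu⁺(aq) → 2 Hg(l) + 2 Cu²⁺(aq)
Q = [Cu²⁺]^2 / ([Hg₂²⁺]·[Cu⁺]^2); log Q = 2.001.
E = E° − (0.0592/n) log Q = +0.60 − (0.0592/2)(2.001) = +0.541 V.

+0.541 V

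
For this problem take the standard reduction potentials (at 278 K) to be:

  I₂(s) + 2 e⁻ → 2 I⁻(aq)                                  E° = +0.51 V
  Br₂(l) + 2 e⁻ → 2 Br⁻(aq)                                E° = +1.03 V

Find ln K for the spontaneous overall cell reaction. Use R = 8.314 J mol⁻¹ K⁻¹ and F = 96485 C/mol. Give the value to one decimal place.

Cathode: Br₂/Br⁻; anode: I₂/I⁻. E°cell = (+1.03) − (+0.51) = +0.52 V, with n = 2.
ΔG° = −nFE° = −RT ln K, so ln K = nFE°/(RT) = (2)(96485)(+0.52) / ((8.314)(278)) = 43.415.

43.4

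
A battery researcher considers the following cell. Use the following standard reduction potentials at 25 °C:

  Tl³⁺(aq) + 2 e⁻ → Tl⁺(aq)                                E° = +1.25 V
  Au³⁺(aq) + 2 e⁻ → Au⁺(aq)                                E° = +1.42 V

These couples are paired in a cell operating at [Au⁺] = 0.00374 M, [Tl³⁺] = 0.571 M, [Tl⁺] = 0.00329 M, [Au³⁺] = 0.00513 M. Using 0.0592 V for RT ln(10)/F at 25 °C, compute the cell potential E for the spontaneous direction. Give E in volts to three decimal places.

+0.108 V

Au³⁺/Au⁺ is the cathode (higher E°), Tl³⁺/Tl⁺ the anode: E°cell = +1.42 − (+1.25) = +0.17 V, n = 2.
Overall: Au³⁺(aq) + Tl⁺(aq) → Au⁺(aq) + Tl³⁺(aq)
Q = [Au⁺]·[Tl³⁺] / ([Au³⁺]·[Tl⁺]); log Q = 2.102.
E = E° − (0.0592/n) log Q = +0.17 − (0.0592/2)(2.102) = +0.108 V.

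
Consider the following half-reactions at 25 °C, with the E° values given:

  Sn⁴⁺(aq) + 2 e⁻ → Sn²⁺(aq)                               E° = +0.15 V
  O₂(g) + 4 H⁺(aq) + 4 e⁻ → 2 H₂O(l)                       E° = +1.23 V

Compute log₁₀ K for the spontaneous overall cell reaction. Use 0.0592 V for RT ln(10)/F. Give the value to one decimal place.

73.0

Cathode: O₂/H₂O; anode: Sn⁴⁺/Sn²⁺. E°cell = +1.08 V, n = 4.
log K = nE°cell / 0.0592 = (4)(+1.08) / 0.0592 = 73.0.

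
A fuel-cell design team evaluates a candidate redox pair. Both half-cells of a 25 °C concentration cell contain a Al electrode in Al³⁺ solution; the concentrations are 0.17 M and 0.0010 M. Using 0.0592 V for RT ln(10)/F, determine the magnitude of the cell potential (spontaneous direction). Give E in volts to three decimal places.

+0.044 V

For a concentration cell E°cell = 0. The 0.17 M side is the cathode (reduction is favoured where [Al³⁺] is higher).
With n = 3, E = −(0.0592/3) log([Al³⁺]ₐₙ/[Al³⁺]꜀ₐₜ) = −(0.0592/3) log(0.001/0.17) = −(0.0592/3)(-2.230) = +0.044 V.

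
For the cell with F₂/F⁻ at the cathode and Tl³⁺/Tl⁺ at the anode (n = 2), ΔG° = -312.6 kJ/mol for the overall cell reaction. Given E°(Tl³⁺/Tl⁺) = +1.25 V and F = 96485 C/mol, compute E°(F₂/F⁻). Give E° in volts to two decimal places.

+2.87 V

E°cell = −ΔG°/(nF) = −(-312.6×10³)/((2)(96485)) = +1.620 V.
Since F₂/F⁻ is the cathode and Tl³⁺/Tl⁺ the anode, E°cell = E°(F₂/F⁻) − E°(Tl³⁺/Tl⁺).
So E°(F₂/F⁻) = E°cell + E°(Tl³⁺/Tl⁺) = +1.620 + (+1.25) = +2.87 V.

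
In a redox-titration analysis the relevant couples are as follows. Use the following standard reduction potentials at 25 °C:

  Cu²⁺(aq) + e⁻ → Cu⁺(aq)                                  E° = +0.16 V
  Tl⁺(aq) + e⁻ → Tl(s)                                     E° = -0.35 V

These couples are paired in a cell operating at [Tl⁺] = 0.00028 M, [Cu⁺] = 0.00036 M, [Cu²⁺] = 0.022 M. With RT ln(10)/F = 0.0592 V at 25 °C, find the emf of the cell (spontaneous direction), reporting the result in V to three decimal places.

Cu²⁺/Cu⁺ is the cathode (higher E°), Tl⁺/Tl the anode: E°cell = +0.16 − (-0.35) = +0.51 V, n = 1.
Overall: Cu²⁺(aq) + Tl(s) → Cu⁺(aq) + Tl⁺(aq)
Q = [Cu⁺]·[Tl⁺] / ([Cu²⁺]); log Q = -5.339.
E = E° − (0.0592/n) log Q = +0.51 − (0.0592/1)(-5.339) = +0.826 V.

+0.826 V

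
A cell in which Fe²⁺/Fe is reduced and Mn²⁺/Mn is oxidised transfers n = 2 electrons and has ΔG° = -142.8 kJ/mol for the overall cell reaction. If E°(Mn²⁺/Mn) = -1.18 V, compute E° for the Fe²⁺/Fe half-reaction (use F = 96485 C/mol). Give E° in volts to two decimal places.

E°cell = −ΔG°/(nF) = −(-142.8×10³)/((2)(96485)) = +0.740 V.
Since Fe²⁺/Fe is the cathode and Mn²⁺/Mn the anode, E°cell = E°(Fe²⁺/Fe) − E°(Mn²⁺/Mn).
So E°(Fe²⁺/Fe) = E°cell + E°(Mn²⁺/Mn) = +0.740 + (-1.18) = -0.44 V.

-0.44 V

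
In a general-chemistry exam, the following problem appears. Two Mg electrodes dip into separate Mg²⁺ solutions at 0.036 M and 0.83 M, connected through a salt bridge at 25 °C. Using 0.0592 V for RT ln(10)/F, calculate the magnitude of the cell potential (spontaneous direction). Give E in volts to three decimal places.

+0.040 V

For a concentration cell E°cell = 0. The 0.83 M side is the cathode (reduction is favoured where [Mg²⁺] is higher).
With n = 2, E = −(0.0592/2) log([Mg²⁺]ₐₙ/[Mg²⁺]꜀ₐₜ) = −(0.0592/2) log(0.036/0.83) = −(0.0592/2)(-1.363) = +0.040 V.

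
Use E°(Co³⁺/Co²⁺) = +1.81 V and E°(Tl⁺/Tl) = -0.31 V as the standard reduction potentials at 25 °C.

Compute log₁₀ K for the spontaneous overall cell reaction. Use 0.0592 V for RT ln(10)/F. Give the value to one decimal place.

Cathode: Co³⁺/Co²⁺; anode: Tl⁺/Tl. E°cell = +2.12 V, n = 1.
log K = nE°cell / 0.0592 = (1)(+2.12) / 0.0592 = 35.8.

35.8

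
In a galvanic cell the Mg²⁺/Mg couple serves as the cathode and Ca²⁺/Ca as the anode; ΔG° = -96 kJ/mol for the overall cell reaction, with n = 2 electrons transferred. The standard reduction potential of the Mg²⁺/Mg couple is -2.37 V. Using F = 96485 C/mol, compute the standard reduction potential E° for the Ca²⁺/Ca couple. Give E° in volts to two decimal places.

-2.87 V

E°cell = −ΔG°/(nF) = −(-96×10³)/((2)(96485)) = +0.497 V.
Since Mg²⁺/Mg is the cathode and Ca²⁺/Ca the anode, E°cell = E°(Mg²⁺/Mg) − E°(Ca²⁺/Ca).
So E°(Ca²⁺/Ca) = E°(Mg²⁺/Mg) − E°cell = (-2.37) − (+0.497) = -2.87 V.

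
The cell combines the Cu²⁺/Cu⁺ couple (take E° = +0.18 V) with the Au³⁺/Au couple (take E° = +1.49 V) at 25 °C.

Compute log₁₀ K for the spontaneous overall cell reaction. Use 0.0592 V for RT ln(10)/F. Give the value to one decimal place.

66.4

Cathode: Au³⁺/Au; anode: Cu²⁺/Cu⁺. E°cell = +1.31 V, n = 3.
log K = nE°cell / 0.0592 = (3)(+1.31) / 0.0592 = 66.4.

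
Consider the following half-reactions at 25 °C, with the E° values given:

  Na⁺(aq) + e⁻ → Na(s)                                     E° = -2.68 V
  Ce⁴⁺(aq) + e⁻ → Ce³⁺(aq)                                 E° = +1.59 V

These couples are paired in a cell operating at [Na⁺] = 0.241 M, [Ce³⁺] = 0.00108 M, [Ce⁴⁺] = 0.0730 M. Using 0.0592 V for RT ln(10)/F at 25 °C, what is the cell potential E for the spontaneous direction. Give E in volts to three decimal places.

Ce⁴⁺/Ce³⁺ is the cathode (higher E°), Na⁺/Na the anode: E°cell = +1.59 − (-2.68) = +4.27 V, n = 1.
Overall: Ce⁴⁺(aq) + Na(s) → Ce³⁺(aq) + Na⁺(aq)
Q = [Ce³⁺]·[Na⁺] / ([Ce⁴⁺]); log Q = -2.448.
E = E° − (0.0592/n) log Q = +4.27 − (0.0592/1)(-2.448) = +4.415 V.

+4.415 V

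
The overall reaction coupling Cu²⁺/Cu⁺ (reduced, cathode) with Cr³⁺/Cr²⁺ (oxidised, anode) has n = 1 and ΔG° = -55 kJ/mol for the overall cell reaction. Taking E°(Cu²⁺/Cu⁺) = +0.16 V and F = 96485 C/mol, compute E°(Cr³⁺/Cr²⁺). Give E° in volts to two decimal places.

-0.41 V

E°cell = −ΔG°/(nF) = −(-55×10³)/((1)(96485)) = +0.570 V.
Since Cu²⁺/Cu⁺ is the cathode and Cr³⁺/Cr²⁺ the anode, E°cell = E°(Cu²⁺/Cu⁺) − E°(Cr³⁺/Cr²⁺).
So E°(Cr³⁺/Cr²⁺) = E°(Cu²⁺/Cu⁺) − E°cell = (+0.16) − (+0.570) = -0.41 V.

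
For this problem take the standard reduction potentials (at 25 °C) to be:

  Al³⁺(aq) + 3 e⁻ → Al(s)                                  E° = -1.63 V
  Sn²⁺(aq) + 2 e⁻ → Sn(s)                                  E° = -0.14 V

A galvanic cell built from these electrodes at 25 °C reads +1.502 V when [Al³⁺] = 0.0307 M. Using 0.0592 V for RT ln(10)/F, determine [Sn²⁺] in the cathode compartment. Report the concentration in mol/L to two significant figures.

0.25 M

Sn²⁺/Sn is the cathode, Al³⁺/Al the anode: E°cell = +1.49 V, n = 6.
Overall reaction: 3 Sn²⁺(aq) + 2 Al(s) → 3 Sn(s) + 2 Al³⁺(aq); Q = [Al³⁺]^2/[Sn²⁺]^3.
From E = E° − (0.0592/n) log Q: log Q = (E° − E)·n/0.0592 = (+1.49 − (+1.502))·6/0.0592 = -1.2162.
So 3·log[Sn²⁺] = 2·log(0.0307) − log Q = -3.0257 − (-1.2162) = -1.8095; log[Sn²⁺] = -1.8095 / 3 = -0.6032; [Sn²⁺] = 10^(-0.6032) ≈ 0.25 M.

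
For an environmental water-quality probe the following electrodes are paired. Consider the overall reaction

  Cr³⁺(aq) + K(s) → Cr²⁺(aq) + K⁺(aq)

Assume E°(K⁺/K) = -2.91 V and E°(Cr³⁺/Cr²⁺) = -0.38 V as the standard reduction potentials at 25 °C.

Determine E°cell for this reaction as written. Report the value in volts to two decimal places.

The Cr³⁺/Cr²⁺ couple has the higher reduction potential, so it is the cathode; K⁺/K is oxidised at the anode.
E°cell = E°(cathode) − E°(anode) = (-0.38) − (-2.91) = +2.53 V.
Since E°cell > 0, the reaction is spontaneous under standard conditions.

+2.53 V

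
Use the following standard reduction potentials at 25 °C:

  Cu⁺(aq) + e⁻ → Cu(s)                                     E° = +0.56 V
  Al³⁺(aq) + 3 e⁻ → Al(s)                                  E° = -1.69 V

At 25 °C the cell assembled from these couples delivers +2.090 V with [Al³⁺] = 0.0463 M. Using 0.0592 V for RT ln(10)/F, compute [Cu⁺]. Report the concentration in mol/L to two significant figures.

Cu⁺/Cu is the cathode, Al³⁺/Al the anode: E°cell = +2.25 V, n = 3.
Overall reaction: 3 Cu⁺(aq) + Al(s) → 3 Cu(s) + Al³⁺(aq); Q = [Al³⁺]^1/[Cu⁺]^3.
From E = E° − (0.0592/n) log Q: log Q = (E° − E)·n/0.0592 = (+2.25 − (+2.090))·3/0.0592 = 8.1081.
So 3·log[Cu⁺] = 1·log(0.0463) − log Q = -1.3344 − (8.1081) = -9.4425; log[Cu⁺] = -9.4425 / 3 = -3.1475; [Cu⁺] = 10^(-3.1475) ≈ 0.00071 M.

0.00071 M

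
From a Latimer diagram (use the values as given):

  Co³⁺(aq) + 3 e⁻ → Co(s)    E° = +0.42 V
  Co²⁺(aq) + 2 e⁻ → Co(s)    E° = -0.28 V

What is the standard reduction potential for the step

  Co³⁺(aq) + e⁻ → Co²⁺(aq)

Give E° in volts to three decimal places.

Sequential free energies add, so n₃E°₃ = n₁E°₁ + n₂E°₂.
With n₃ = 3, and the known step contributing 2×(-0.28) V, the unknown satisfies 1·E° = 3×(+0.42) − 2×(-0.28) = +1.820.
E° = +1.820 / 1 = +1.820 V.

+1.820 V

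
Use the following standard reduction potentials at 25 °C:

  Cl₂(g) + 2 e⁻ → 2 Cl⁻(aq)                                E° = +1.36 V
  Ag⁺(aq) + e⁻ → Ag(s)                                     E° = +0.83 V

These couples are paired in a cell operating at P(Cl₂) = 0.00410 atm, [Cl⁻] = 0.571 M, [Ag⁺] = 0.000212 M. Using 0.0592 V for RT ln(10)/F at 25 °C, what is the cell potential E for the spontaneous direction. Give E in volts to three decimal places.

Cl₂/Cl⁻ is the cathode (higher E°), Ag⁺/Ag the anode: E°cell = +1.36 − (+0.83) = +0.53 V, n = 2.
Overall: Cl₂(g) + 2 Ag(s) → 2 Cl⁻(aq) + 2 Ag⁺(aq)
Q = [Cl⁻]^2·[Ag⁺]^2 / (P(Cl₂)); log Q = -5.447.
E = E° − (0.0592/n) log Q = +0.53 − (0.0592/2)(-5.447) = +0.691 V.

+0.691 V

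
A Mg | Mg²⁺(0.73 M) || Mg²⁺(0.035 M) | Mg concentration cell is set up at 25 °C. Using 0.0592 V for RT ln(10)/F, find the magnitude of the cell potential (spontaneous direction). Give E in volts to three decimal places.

For a concentration cell E°cell = 0. The 0.73 M side is the cathode (reduction is favoured where [Mg²⁺] is higher).
With n = 2, E = −(0.0592/2) log([Mg²⁺]ₐₙ/[Mg²⁺]꜀ₐₜ) = −(0.0592/2) log(0.035/0.73) = −(0.0592/2)(-1.319) = +0.039 V.

+0.039 V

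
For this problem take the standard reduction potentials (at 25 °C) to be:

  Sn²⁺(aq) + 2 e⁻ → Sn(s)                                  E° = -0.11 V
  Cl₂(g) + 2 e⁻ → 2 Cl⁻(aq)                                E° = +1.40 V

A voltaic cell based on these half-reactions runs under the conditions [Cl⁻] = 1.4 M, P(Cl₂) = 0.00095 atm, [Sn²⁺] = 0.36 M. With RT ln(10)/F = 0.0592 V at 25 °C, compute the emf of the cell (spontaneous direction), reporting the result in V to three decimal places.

+1.425 V

Cl₂/Cl⁻ is the cathode (higher E°), Sn²⁺/Sn the anode: E°cell = +1.40 − (-0.11) = +1.51 V, n = 2.
Overall: Cl₂(g) + Sn(s) → 2 Cl⁻(aq) + Sn²⁺(aq)
Q = [Cl⁻]^2·[Sn²⁺] / (P(Cl₂)); log Q = 2.871.
E = E° − (0.0592/n) log Q = +1.51 − (0.0592/2)(2.871) = +1.425 V.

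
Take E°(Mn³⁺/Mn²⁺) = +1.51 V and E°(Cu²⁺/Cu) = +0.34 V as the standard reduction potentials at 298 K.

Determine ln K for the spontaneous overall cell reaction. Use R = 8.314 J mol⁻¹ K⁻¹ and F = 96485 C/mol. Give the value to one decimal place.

Cathode: Mn³⁺/Mn²⁺; anode: Cu²⁺/Cu. E°cell = (+1.51) − (+0.34) = +1.17 V, with n = 2.
ΔG° = −nFE° = −RT ln K, so ln K = nFE°/(RT) = (2)(96485)(+1.17) / ((8.314)(298)) = 91.127.

91.1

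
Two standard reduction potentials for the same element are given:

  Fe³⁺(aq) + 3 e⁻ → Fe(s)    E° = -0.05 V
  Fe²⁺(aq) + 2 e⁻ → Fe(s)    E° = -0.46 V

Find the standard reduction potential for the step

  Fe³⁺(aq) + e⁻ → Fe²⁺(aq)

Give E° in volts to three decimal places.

Sequential free energies add, so n₃E°₃ = n₁E°₁ + n₂E°₂.
With n₃ = 3, and the known step contributing 2×(-0.46) V, the unknown satisfies 1·E° = 3×(-0.05) − 2×(-0.46) = +0.770.
E° = +0.770 / 1 = +0.770 V.

+0.770 V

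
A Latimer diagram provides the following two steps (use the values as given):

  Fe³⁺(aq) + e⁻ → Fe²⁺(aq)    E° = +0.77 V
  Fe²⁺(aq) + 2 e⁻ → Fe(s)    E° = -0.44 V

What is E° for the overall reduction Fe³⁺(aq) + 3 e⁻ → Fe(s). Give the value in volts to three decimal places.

Adding the free-energy changes (−nFE°) of the two steps gives −n₃FE°₃ = −n₁FE°₁ − n₂FE°₂.
E°₃ = (1×+0.77 + 2×-0.44) / 3 = (-0.110) / 3 = -0.037 V.
E° values themselves are not directly additive — weighting by electron count is essential.

-0.037 V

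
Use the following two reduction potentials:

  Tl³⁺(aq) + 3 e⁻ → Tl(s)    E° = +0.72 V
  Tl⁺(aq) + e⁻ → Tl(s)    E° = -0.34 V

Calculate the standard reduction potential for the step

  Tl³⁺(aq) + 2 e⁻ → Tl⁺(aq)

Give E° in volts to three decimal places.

+1.250 V

Sequential free energies add, so n₃E°₃ = n₁E°₁ + n₂E°₂.
With n₃ = 3, and the known step contributing 1×(-0.34) V, the unknown satisfies 2·E° = 3×(+0.72) − 1×(-0.34) = +2.500.
E° = +2.500 / 2 = +1.250 V.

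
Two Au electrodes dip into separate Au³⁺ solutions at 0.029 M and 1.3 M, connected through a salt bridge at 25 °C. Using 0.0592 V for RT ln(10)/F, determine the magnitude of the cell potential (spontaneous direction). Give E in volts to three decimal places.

For a concentration cell E°cell = 0. The 1.3 M side is the cathode (reduction is favoured where [Au³⁺] is higher).
With n = 3, E = −(0.0592/3) log([Au³⁺]ₐₙ/[Au³⁺]꜀ₐₜ) = −(0.0592/3) log(0.029/1.3) = −(0.0592/3)(-1.652) = +0.033 V.

+0.033 V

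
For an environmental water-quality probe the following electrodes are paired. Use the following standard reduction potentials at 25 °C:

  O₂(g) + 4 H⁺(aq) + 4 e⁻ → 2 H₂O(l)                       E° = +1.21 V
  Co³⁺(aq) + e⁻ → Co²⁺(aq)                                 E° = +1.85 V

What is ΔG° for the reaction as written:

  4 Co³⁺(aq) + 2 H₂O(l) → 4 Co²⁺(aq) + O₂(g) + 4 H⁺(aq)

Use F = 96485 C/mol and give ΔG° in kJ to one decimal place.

-247.0 kJ

As written, Co³⁺/Co²⁺ is reduced (cathode) and O₂/H₂O is oxidised (anode), so E°cell = (+1.85) − (+1.21) = +0.64 V.
Balancing electrons gives n = 4.
ΔG° = −nFE° = −(4)(96485)(+0.64) = -247,002 J = -247.0 kJ.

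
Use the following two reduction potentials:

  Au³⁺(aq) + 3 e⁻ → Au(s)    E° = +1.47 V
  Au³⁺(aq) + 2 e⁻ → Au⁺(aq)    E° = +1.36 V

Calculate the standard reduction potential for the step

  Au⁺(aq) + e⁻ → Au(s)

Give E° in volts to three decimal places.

Sequential free energies add, so n₃E°₃ = n₁E°₁ + n₂E°₂.
With n₃ = 3, and the known step contributing 2×(+1.36) V, the unknown satisfies 1·E° = 3×(+1.47) − 2×(+1.36) = +1.690.
E° = +1.690 / 1 = +1.690 V.

+1.690 V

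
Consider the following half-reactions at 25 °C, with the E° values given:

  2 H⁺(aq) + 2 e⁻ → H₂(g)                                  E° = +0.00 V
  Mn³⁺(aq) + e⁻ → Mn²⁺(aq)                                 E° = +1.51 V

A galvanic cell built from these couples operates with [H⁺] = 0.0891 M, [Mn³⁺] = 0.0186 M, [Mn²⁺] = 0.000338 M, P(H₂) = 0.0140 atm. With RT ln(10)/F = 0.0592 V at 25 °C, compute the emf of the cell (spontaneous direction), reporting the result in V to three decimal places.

+1.620 V

Mn³⁺/Mn²⁺ is the cathode (higher E°), H⁺/H₂ the anode: E°cell = +1.51 − (+0.00) = +1.51 V, n = 2.
Overall: 2 Mn³⁺(aq) + H₂(g) → 2 Mn²⁺(aq) + 2 H⁺(aq)
Q = [Mn²⁺]^2·[H⁺]^2 / ([Mn³⁺]^2·P(H₂)); log Q = -3.728.
E = E° − (0.0592/n) log Q = +1.51 − (0.0592/2)(-3.728) = +1.620 V.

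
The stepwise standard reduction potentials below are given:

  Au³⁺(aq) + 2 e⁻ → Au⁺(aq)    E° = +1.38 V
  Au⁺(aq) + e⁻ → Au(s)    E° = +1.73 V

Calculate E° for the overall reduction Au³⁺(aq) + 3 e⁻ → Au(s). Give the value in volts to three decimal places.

+1.497 V

Since ΔG° = −nFE° is additive over sequential reductions, n₃E°₃ = n₁E°₁ + n₂E°₂.
E°₃ = (2×+1.38 + 1×+1.73) / 3 = (+4.490) / 3 = +1.497 V.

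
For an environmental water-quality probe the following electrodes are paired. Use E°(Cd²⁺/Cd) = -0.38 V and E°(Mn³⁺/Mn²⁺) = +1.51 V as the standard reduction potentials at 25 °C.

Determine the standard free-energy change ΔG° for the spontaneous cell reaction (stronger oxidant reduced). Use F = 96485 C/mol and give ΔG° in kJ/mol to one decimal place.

-364.7 kJ/mol

Mn³⁺/Mn²⁺ (E° = +1.51 V) is the cathode; Cd²⁺/Cd (E° = -0.38 V) is the anode, so E°cell = +1.89 V.
Balancing electrons gives n = 2 (lcm of 1 and 2).
ΔG° = −nFE° = −(2)(96485)(+1.89) = -364,713 J = -364.7 kJ/mol.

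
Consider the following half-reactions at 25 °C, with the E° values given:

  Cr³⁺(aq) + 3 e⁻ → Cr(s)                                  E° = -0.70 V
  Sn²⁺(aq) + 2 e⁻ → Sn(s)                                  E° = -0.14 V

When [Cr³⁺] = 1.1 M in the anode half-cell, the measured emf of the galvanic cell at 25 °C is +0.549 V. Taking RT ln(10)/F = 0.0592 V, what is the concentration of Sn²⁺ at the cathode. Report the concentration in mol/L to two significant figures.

Sn²⁺/Sn is the cathode, Cr³⁺/Cr the anode: E°cell = +0.56 V, n = 6.
Overall reaction: 3 Sn²⁺(aq) + 2 Cr(s) → 3 Sn(s) + 2 Cr³⁺(aq); Q = [Cr³⁺]^2/[Sn²⁺]^3.
From E = E° − (0.0592/n) log Q: log Q = (E° − E)·n/0.0592 = (+0.56 − (+0.549))·6/0.0592 = 1.1149.
So 3·log[Sn²⁺] = 2·log(1.1) − log Q = 0.0828 − (1.1149) = -1.0321; log[Sn²⁺] = -1.0321 / 3 = -0.3440; [Sn²⁺] = 10^(-0.3440) ≈ 0.45 M.

0.45 M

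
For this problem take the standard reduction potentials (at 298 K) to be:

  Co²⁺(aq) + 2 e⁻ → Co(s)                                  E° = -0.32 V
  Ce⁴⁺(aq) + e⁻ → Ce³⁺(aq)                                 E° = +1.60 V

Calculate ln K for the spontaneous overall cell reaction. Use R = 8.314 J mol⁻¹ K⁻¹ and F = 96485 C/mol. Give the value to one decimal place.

149.5

Cathode: Ce⁴⁺/Ce³⁺; anode: Co²⁺/Co. E°cell = (+1.60) − (-0.32) = +1.92 V, with n = 2.
ΔG° = −nFE° = −RT ln K, so ln K = nFE°/(RT) = (2)(96485)(+1.92) / ((8.314)(298)) = 149.543.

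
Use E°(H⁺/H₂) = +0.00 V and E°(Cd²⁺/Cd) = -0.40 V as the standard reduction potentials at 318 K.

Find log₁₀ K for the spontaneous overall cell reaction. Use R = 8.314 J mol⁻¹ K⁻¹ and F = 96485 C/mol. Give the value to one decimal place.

12.7

Cathode: H⁺/H₂; anode: Cd²⁺/Cd. E°cell = (+0.00) − (-0.40) = +0.40 V, with n = 2.
ΔG° = −nFE° = −RT ln K, so ln K = nFE°/(RT) = (2)(96485)(+0.40) / ((8.314)(318)) = 29.195.
log₁₀ K = 29.195 / ln 10 = 12.7.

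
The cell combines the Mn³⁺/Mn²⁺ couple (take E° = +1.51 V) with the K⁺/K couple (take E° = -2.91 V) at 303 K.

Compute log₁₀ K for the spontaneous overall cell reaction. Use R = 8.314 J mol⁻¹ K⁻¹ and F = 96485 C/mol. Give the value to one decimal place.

73.5

Cathode: Mn³⁺/Mn²⁺; anode: K⁺/K. E°cell = (+1.51) − (-2.91) = +4.42 V, with n = 1.
ΔG° = −nFE° = −RT ln K, so ln K = nFE°/(RT) = (1)(96485)(+4.42) / ((8.314)(303)) = 169.289.
log₁₀ K = 169.289 / ln 10 = 73.5.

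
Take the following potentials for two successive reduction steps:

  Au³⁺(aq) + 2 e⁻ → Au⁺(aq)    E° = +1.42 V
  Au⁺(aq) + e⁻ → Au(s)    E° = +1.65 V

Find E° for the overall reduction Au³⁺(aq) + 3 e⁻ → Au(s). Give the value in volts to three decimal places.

+1.497 V

Since ΔG° = −nFE° is additive over sequential reductions, n₃E°₃ = n₁E°₁ + n₂E°₂.
E°₃ = (2×+1.42 + 1×+1.65) / 3 = (+4.490) / 3 = +1.497 V.
E° values themselves are not directly additive — weighting by electron count is essential.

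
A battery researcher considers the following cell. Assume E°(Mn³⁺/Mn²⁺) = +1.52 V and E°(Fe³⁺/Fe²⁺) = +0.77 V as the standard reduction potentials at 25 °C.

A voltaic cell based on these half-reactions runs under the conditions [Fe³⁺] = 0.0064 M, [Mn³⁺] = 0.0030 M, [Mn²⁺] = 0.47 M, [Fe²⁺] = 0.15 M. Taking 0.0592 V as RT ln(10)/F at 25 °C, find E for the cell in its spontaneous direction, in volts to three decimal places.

Mn³⁺/Mn²⁺ is the cathode (higher E°), Fe³⁺/Fe²⁺ the anode: E°cell = +1.52 − (+0.77) = +0.75 V, n = 1.
Overall: Mn³⁺(aq) + Fe²⁺(aq) → Mn²⁺(aq) + Fe³⁺(aq)
Q = [Mn²⁺]·[Fe³⁺] / ([Mn³⁺]·[Fe²⁺]); log Q = 0.825.
E = E° − (0.0592/n) log Q = +0.75 − (0.0592/1)(0.825) = +0.701 V.

+0.701 V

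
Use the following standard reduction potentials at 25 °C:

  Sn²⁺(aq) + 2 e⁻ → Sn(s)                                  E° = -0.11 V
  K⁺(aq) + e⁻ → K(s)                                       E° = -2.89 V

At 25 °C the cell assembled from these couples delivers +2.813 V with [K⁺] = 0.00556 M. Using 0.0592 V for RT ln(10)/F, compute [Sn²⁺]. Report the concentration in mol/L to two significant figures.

Sn²⁺/Sn is the cathode, K⁺/K the anode: E°cell = +2.78 V, n = 2.
Overall reaction: Sn²⁺(aq) + 2 K(s) → Sn(s) + 2 K⁺(aq); Q = [K⁺]^2/[Sn²⁺]^1.
From E = E° − (0.0592/n) log Q: log Q = (E° − E)·n/0.0592 = (+2.78 − (+2.813))·2/0.0592 = -1.1149.
So 1·log[Sn²⁺] = 2·log(0.00556) − log Q = -4.5099 − (-1.1149) = -3.3950; [Sn²⁺] = 10^(-3.3950) ≈ 0.00040 M.

0.00040 M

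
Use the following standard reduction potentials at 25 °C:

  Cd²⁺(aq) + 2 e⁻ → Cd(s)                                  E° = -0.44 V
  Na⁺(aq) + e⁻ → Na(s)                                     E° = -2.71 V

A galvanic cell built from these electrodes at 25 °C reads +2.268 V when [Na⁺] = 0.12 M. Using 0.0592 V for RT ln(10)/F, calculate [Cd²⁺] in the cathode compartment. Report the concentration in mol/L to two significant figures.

0.012 M

Cd²⁺/Cd is the cathode, Na⁺/Na the anode: E°cell = +2.27 V, n = 2.
Overall reaction: Cd²⁺(aq) + 2 Na(s) → Cd(s) + 2 Na⁺(aq); Q = [Na⁺]^2/[Cd²⁺]^1.
From E = E° − (0.0592/n) log Q: log Q = (E° − E)·n/0.0592 = (+2.27 − (+2.268))·2/0.0592 = 0.0676.
So 1·log[Cd²⁺] = 2·log(0.12) − log Q = -1.8416 − (0.0676) = -1.9092; [Cd²⁺] = 10^(-1.9092) ≈ 0.012 M.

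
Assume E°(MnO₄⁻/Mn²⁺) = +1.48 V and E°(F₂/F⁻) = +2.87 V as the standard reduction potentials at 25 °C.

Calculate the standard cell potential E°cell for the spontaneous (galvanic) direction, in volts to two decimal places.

The F₂/F⁻ couple has the higher reduction potential, so it is the cathode; MnO₄⁻/Mn²⁺ is oxidised at the anode.
E°cell = E°(cathode) − E°(anode) = (+2.87) − (+1.48) = +1.39 V.
Since E°cell > 0, the reaction is spontaneous under standard conditions.

+1.39 V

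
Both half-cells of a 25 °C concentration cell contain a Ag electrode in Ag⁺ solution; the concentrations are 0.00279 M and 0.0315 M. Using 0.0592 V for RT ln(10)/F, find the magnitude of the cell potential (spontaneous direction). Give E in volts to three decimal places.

+0.062 V

For a concentration cell E°cell = 0. The 0.0315 M side is the cathode (reduction is favoured where [Ag⁺] is higher).
With n = 1, E = −(0.0592/1) log([Ag⁺]ₐₙ/[Ag⁺]꜀ₐₜ) = −(0.0592/1) log(0.00279/0.0315) = −(0.0592/1)(-1.053) = +0.062 V.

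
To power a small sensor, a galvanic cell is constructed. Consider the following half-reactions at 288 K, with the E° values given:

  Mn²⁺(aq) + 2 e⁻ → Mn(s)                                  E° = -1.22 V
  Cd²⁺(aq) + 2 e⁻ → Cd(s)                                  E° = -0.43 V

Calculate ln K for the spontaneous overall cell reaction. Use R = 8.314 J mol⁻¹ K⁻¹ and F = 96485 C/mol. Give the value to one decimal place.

Cathode: Cd²⁺/Cd; anode: Mn²⁺/Mn. E°cell = (-0.43) − (-1.22) = +0.79 V, with n = 2.
ΔG° = −nFE° = −RT ln K, so ln K = nFE°/(RT) = (2)(96485)(+0.79) / ((8.314)(288)) = 63.667.

63.7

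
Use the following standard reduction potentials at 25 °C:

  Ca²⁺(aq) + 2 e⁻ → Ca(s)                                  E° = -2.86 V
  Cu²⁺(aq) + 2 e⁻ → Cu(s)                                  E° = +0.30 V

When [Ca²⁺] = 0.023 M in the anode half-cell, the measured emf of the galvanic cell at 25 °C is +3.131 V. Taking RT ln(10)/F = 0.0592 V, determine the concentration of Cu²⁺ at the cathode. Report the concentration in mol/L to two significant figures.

0.0024 M

Cu²⁺/Cu is the cathode, Ca²⁺/Ca the anode: E°cell = +3.16 V, n = 2.
Overall reaction: Cu²⁺(aq) + Ca(s) → Cu(s) + Ca²⁺(aq); Q = [Ca²⁺]^1/[Cu²⁺]^1.
From E = E° − (0.0592/n) log Q: log Q = (E° − E)·n/0.0592 = (+3.16 − (+3.131))·2/0.0592 = 0.9797.
So 1·log[Cu²⁺] = 1·log(0.023) − log Q = -1.6383 − (0.9797) = -2.6180; [Cu²⁺] = 10^(-2.6180) ≈ 0.0024 M.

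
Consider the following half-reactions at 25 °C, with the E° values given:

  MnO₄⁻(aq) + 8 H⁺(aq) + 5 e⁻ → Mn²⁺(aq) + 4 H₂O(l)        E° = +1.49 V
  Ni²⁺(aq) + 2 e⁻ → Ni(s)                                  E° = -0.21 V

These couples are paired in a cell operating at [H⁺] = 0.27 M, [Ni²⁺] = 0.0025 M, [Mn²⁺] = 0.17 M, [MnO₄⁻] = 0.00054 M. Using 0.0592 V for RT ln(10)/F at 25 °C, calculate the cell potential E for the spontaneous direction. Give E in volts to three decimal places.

+1.694 V

MnO₄⁻/Mn²⁺ is the cathode (higher E°), Ni²⁺/Ni the anode: E°cell = +1.49 − (-0.21) = +1.70 V, n = 10.
Overall: 2 MnO₄⁻(aq) + 16 H⁺(aq) + 5 Ni(s) → 2 Mn²⁺(aq) + 8 H₂O(l) + 5 Ni²⁺(aq)
Q = [Mn²⁺]^2·[Ni²⁺]^5 / ([MnO₄⁻]^2·[H⁺]^16); log Q = 1.084.
E = E° − (0.0592/n) log Q = +1.70 − (0.0592/10)(1.084) = +1.694 V.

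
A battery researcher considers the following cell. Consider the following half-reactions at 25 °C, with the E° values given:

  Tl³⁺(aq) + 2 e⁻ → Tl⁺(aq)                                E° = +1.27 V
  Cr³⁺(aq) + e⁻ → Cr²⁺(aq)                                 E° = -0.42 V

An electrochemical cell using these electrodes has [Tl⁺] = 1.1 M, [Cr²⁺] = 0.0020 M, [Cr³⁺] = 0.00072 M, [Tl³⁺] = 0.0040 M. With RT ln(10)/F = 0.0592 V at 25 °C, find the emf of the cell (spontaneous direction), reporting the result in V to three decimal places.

+1.644 V

Tl³⁺/Tl⁺ is the cathode (higher E°), Cr³⁺/Cr²⁺ the anode: E°cell = +1.27 − (-0.42) = +1.69 V, n = 2.
Overall: Tl³⁺(aq) + 2 Cr²⁺(aq) → Tl⁺(aq) + 2 Cr³⁺(aq)
Q = [Tl⁺]·[Cr³⁺]^2 / ([Tl³⁺]·[Cr²⁺]^2); log Q = 1.552.
E = E° − (0.0592/n) log Q = +1.69 − (0.0592/2)(1.552) = +1.644 V.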